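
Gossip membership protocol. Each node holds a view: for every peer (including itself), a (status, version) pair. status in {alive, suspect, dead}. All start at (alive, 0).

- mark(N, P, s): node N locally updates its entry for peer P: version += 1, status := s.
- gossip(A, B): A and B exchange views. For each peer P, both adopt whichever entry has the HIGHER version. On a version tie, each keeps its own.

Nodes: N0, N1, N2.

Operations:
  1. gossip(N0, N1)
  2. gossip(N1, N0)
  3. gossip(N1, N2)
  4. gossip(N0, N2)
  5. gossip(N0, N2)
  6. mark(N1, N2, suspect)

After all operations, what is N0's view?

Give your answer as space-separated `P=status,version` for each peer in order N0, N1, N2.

Op 1: gossip N0<->N1 -> N0.N0=(alive,v0) N0.N1=(alive,v0) N0.N2=(alive,v0) | N1.N0=(alive,v0) N1.N1=(alive,v0) N1.N2=(alive,v0)
Op 2: gossip N1<->N0 -> N1.N0=(alive,v0) N1.N1=(alive,v0) N1.N2=(alive,v0) | N0.N0=(alive,v0) N0.N1=(alive,v0) N0.N2=(alive,v0)
Op 3: gossip N1<->N2 -> N1.N0=(alive,v0) N1.N1=(alive,v0) N1.N2=(alive,v0) | N2.N0=(alive,v0) N2.N1=(alive,v0) N2.N2=(alive,v0)
Op 4: gossip N0<->N2 -> N0.N0=(alive,v0) N0.N1=(alive,v0) N0.N2=(alive,v0) | N2.N0=(alive,v0) N2.N1=(alive,v0) N2.N2=(alive,v0)
Op 5: gossip N0<->N2 -> N0.N0=(alive,v0) N0.N1=(alive,v0) N0.N2=(alive,v0) | N2.N0=(alive,v0) N2.N1=(alive,v0) N2.N2=(alive,v0)
Op 6: N1 marks N2=suspect -> (suspect,v1)

Answer: N0=alive,0 N1=alive,0 N2=alive,0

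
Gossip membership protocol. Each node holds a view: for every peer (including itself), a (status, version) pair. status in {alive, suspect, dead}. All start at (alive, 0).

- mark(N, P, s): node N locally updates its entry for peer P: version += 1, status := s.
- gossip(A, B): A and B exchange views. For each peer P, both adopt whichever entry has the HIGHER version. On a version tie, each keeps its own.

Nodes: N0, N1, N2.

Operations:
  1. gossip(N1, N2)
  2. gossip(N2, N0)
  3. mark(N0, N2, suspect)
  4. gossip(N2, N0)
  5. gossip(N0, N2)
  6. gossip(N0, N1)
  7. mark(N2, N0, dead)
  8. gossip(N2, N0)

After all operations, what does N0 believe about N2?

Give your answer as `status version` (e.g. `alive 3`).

Answer: suspect 1

Derivation:
Op 1: gossip N1<->N2 -> N1.N0=(alive,v0) N1.N1=(alive,v0) N1.N2=(alive,v0) | N2.N0=(alive,v0) N2.N1=(alive,v0) N2.N2=(alive,v0)
Op 2: gossip N2<->N0 -> N2.N0=(alive,v0) N2.N1=(alive,v0) N2.N2=(alive,v0) | N0.N0=(alive,v0) N0.N1=(alive,v0) N0.N2=(alive,v0)
Op 3: N0 marks N2=suspect -> (suspect,v1)
Op 4: gossip N2<->N0 -> N2.N0=(alive,v0) N2.N1=(alive,v0) N2.N2=(suspect,v1) | N0.N0=(alive,v0) N0.N1=(alive,v0) N0.N2=(suspect,v1)
Op 5: gossip N0<->N2 -> N0.N0=(alive,v0) N0.N1=(alive,v0) N0.N2=(suspect,v1) | N2.N0=(alive,v0) N2.N1=(alive,v0) N2.N2=(suspect,v1)
Op 6: gossip N0<->N1 -> N0.N0=(alive,v0) N0.N1=(alive,v0) N0.N2=(suspect,v1) | N1.N0=(alive,v0) N1.N1=(alive,v0) N1.N2=(suspect,v1)
Op 7: N2 marks N0=dead -> (dead,v1)
Op 8: gossip N2<->N0 -> N2.N0=(dead,v1) N2.N1=(alive,v0) N2.N2=(suspect,v1) | N0.N0=(dead,v1) N0.N1=(alive,v0) N0.N2=(suspect,v1)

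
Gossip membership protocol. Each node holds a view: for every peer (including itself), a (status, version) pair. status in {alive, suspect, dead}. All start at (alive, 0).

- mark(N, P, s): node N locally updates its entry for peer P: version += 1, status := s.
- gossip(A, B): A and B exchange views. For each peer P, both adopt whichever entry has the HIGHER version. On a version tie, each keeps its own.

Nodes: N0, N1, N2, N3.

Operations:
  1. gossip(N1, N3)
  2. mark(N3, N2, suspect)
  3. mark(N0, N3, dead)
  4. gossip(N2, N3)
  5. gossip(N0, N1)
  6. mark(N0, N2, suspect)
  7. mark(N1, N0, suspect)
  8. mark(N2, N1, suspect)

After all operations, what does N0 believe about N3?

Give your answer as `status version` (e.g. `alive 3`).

Answer: dead 1

Derivation:
Op 1: gossip N1<->N3 -> N1.N0=(alive,v0) N1.N1=(alive,v0) N1.N2=(alive,v0) N1.N3=(alive,v0) | N3.N0=(alive,v0) N3.N1=(alive,v0) N3.N2=(alive,v0) N3.N3=(alive,v0)
Op 2: N3 marks N2=suspect -> (suspect,v1)
Op 3: N0 marks N3=dead -> (dead,v1)
Op 4: gossip N2<->N3 -> N2.N0=(alive,v0) N2.N1=(alive,v0) N2.N2=(suspect,v1) N2.N3=(alive,v0) | N3.N0=(alive,v0) N3.N1=(alive,v0) N3.N2=(suspect,v1) N3.N3=(alive,v0)
Op 5: gossip N0<->N1 -> N0.N0=(alive,v0) N0.N1=(alive,v0) N0.N2=(alive,v0) N0.N3=(dead,v1) | N1.N0=(alive,v0) N1.N1=(alive,v0) N1.N2=(alive,v0) N1.N3=(dead,v1)
Op 6: N0 marks N2=suspect -> (suspect,v1)
Op 7: N1 marks N0=suspect -> (suspect,v1)
Op 8: N2 marks N1=suspect -> (suspect,v1)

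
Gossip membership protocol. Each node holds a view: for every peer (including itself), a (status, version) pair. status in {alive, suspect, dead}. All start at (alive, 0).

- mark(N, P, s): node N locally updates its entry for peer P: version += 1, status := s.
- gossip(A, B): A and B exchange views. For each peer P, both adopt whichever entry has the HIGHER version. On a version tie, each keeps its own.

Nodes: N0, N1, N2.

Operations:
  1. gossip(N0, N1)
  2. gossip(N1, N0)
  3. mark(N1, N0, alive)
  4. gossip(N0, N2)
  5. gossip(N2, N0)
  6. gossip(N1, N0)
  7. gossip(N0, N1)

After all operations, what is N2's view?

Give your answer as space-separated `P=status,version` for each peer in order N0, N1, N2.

Op 1: gossip N0<->N1 -> N0.N0=(alive,v0) N0.N1=(alive,v0) N0.N2=(alive,v0) | N1.N0=(alive,v0) N1.N1=(alive,v0) N1.N2=(alive,v0)
Op 2: gossip N1<->N0 -> N1.N0=(alive,v0) N1.N1=(alive,v0) N1.N2=(alive,v0) | N0.N0=(alive,v0) N0.N1=(alive,v0) N0.N2=(alive,v0)
Op 3: N1 marks N0=alive -> (alive,v1)
Op 4: gossip N0<->N2 -> N0.N0=(alive,v0) N0.N1=(alive,v0) N0.N2=(alive,v0) | N2.N0=(alive,v0) N2.N1=(alive,v0) N2.N2=(alive,v0)
Op 5: gossip N2<->N0 -> N2.N0=(alive,v0) N2.N1=(alive,v0) N2.N2=(alive,v0) | N0.N0=(alive,v0) N0.N1=(alive,v0) N0.N2=(alive,v0)
Op 6: gossip N1<->N0 -> N1.N0=(alive,v1) N1.N1=(alive,v0) N1.N2=(alive,v0) | N0.N0=(alive,v1) N0.N1=(alive,v0) N0.N2=(alive,v0)
Op 7: gossip N0<->N1 -> N0.N0=(alive,v1) N0.N1=(alive,v0) N0.N2=(alive,v0) | N1.N0=(alive,v1) N1.N1=(alive,v0) N1.N2=(alive,v0)

Answer: N0=alive,0 N1=alive,0 N2=alive,0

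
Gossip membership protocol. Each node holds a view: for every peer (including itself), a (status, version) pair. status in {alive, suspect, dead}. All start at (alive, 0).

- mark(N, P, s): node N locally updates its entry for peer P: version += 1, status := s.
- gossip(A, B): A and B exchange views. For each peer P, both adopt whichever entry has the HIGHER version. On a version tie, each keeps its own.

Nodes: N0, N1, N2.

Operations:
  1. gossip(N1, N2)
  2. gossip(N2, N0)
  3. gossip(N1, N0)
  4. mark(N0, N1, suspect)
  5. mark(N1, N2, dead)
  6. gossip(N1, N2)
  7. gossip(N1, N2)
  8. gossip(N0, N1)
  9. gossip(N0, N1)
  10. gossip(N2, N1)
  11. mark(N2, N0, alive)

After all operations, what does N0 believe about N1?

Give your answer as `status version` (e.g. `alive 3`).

Op 1: gossip N1<->N2 -> N1.N0=(alive,v0) N1.N1=(alive,v0) N1.N2=(alive,v0) | N2.N0=(alive,v0) N2.N1=(alive,v0) N2.N2=(alive,v0)
Op 2: gossip N2<->N0 -> N2.N0=(alive,v0) N2.N1=(alive,v0) N2.N2=(alive,v0) | N0.N0=(alive,v0) N0.N1=(alive,v0) N0.N2=(alive,v0)
Op 3: gossip N1<->N0 -> N1.N0=(alive,v0) N1.N1=(alive,v0) N1.N2=(alive,v0) | N0.N0=(alive,v0) N0.N1=(alive,v0) N0.N2=(alive,v0)
Op 4: N0 marks N1=suspect -> (suspect,v1)
Op 5: N1 marks N2=dead -> (dead,v1)
Op 6: gossip N1<->N2 -> N1.N0=(alive,v0) N1.N1=(alive,v0) N1.N2=(dead,v1) | N2.N0=(alive,v0) N2.N1=(alive,v0) N2.N2=(dead,v1)
Op 7: gossip N1<->N2 -> N1.N0=(alive,v0) N1.N1=(alive,v0) N1.N2=(dead,v1) | N2.N0=(alive,v0) N2.N1=(alive,v0) N2.N2=(dead,v1)
Op 8: gossip N0<->N1 -> N0.N0=(alive,v0) N0.N1=(suspect,v1) N0.N2=(dead,v1) | N1.N0=(alive,v0) N1.N1=(suspect,v1) N1.N2=(dead,v1)
Op 9: gossip N0<->N1 -> N0.N0=(alive,v0) N0.N1=(suspect,v1) N0.N2=(dead,v1) | N1.N0=(alive,v0) N1.N1=(suspect,v1) N1.N2=(dead,v1)
Op 10: gossip N2<->N1 -> N2.N0=(alive,v0) N2.N1=(suspect,v1) N2.N2=(dead,v1) | N1.N0=(alive,v0) N1.N1=(suspect,v1) N1.N2=(dead,v1)
Op 11: N2 marks N0=alive -> (alive,v1)

Answer: suspect 1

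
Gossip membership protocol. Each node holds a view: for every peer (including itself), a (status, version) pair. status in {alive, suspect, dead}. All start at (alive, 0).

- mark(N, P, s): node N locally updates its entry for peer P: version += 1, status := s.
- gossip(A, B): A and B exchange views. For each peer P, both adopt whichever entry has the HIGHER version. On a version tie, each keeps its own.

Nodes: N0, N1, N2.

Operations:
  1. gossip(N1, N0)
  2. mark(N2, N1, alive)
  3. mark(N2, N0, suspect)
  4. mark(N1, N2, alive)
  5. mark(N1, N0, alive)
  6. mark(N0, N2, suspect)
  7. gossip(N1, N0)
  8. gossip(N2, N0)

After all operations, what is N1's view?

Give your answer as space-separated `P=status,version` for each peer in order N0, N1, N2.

Op 1: gossip N1<->N0 -> N1.N0=(alive,v0) N1.N1=(alive,v0) N1.N2=(alive,v0) | N0.N0=(alive,v0) N0.N1=(alive,v0) N0.N2=(alive,v0)
Op 2: N2 marks N1=alive -> (alive,v1)
Op 3: N2 marks N0=suspect -> (suspect,v1)
Op 4: N1 marks N2=alive -> (alive,v1)
Op 5: N1 marks N0=alive -> (alive,v1)
Op 6: N0 marks N2=suspect -> (suspect,v1)
Op 7: gossip N1<->N0 -> N1.N0=(alive,v1) N1.N1=(alive,v0) N1.N2=(alive,v1) | N0.N0=(alive,v1) N0.N1=(alive,v0) N0.N2=(suspect,v1)
Op 8: gossip N2<->N0 -> N2.N0=(suspect,v1) N2.N1=(alive,v1) N2.N2=(suspect,v1) | N0.N0=(alive,v1) N0.N1=(alive,v1) N0.N2=(suspect,v1)

Answer: N0=alive,1 N1=alive,0 N2=alive,1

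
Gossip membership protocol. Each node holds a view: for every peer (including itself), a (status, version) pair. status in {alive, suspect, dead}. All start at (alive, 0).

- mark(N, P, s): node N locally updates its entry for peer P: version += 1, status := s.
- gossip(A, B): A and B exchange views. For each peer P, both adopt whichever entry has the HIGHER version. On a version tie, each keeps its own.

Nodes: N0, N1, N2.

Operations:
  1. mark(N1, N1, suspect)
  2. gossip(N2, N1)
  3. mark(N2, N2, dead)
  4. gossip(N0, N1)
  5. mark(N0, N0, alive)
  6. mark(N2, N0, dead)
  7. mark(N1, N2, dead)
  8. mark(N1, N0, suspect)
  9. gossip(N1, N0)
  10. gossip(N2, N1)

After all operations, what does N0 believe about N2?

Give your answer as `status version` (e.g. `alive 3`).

Answer: dead 1

Derivation:
Op 1: N1 marks N1=suspect -> (suspect,v1)
Op 2: gossip N2<->N1 -> N2.N0=(alive,v0) N2.N1=(suspect,v1) N2.N2=(alive,v0) | N1.N0=(alive,v0) N1.N1=(suspect,v1) N1.N2=(alive,v0)
Op 3: N2 marks N2=dead -> (dead,v1)
Op 4: gossip N0<->N1 -> N0.N0=(alive,v0) N0.N1=(suspect,v1) N0.N2=(alive,v0) | N1.N0=(alive,v0) N1.N1=(suspect,v1) N1.N2=(alive,v0)
Op 5: N0 marks N0=alive -> (alive,v1)
Op 6: N2 marks N0=dead -> (dead,v1)
Op 7: N1 marks N2=dead -> (dead,v1)
Op 8: N1 marks N0=suspect -> (suspect,v1)
Op 9: gossip N1<->N0 -> N1.N0=(suspect,v1) N1.N1=(suspect,v1) N1.N2=(dead,v1) | N0.N0=(alive,v1) N0.N1=(suspect,v1) N0.N2=(dead,v1)
Op 10: gossip N2<->N1 -> N2.N0=(dead,v1) N2.N1=(suspect,v1) N2.N2=(dead,v1) | N1.N0=(suspect,v1) N1.N1=(suspect,v1) N1.N2=(dead,v1)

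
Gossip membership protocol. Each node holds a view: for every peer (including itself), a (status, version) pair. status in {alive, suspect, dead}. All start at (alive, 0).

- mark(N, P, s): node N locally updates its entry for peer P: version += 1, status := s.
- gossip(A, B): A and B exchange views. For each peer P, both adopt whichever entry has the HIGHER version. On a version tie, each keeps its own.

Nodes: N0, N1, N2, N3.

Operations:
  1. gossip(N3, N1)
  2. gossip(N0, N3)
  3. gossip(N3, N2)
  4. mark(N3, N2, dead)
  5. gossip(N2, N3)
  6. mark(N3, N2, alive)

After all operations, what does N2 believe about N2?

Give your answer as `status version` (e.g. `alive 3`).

Op 1: gossip N3<->N1 -> N3.N0=(alive,v0) N3.N1=(alive,v0) N3.N2=(alive,v0) N3.N3=(alive,v0) | N1.N0=(alive,v0) N1.N1=(alive,v0) N1.N2=(alive,v0) N1.N3=(alive,v0)
Op 2: gossip N0<->N3 -> N0.N0=(alive,v0) N0.N1=(alive,v0) N0.N2=(alive,v0) N0.N3=(alive,v0) | N3.N0=(alive,v0) N3.N1=(alive,v0) N3.N2=(alive,v0) N3.N3=(alive,v0)
Op 3: gossip N3<->N2 -> N3.N0=(alive,v0) N3.N1=(alive,v0) N3.N2=(alive,v0) N3.N3=(alive,v0) | N2.N0=(alive,v0) N2.N1=(alive,v0) N2.N2=(alive,v0) N2.N3=(alive,v0)
Op 4: N3 marks N2=dead -> (dead,v1)
Op 5: gossip N2<->N3 -> N2.N0=(alive,v0) N2.N1=(alive,v0) N2.N2=(dead,v1) N2.N3=(alive,v0) | N3.N0=(alive,v0) N3.N1=(alive,v0) N3.N2=(dead,v1) N3.N3=(alive,v0)
Op 6: N3 marks N2=alive -> (alive,v2)

Answer: dead 1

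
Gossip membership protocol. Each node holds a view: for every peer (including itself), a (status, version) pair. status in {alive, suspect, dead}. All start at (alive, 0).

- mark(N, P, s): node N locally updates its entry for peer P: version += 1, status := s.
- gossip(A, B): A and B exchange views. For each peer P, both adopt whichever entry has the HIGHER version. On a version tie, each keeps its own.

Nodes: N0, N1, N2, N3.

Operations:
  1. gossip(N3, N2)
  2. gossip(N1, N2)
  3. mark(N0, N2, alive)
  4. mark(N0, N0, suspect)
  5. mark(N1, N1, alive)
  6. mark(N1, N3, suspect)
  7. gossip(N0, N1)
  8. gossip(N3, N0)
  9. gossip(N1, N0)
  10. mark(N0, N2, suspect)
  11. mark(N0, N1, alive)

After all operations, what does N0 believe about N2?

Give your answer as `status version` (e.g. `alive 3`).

Op 1: gossip N3<->N2 -> N3.N0=(alive,v0) N3.N1=(alive,v0) N3.N2=(alive,v0) N3.N3=(alive,v0) | N2.N0=(alive,v0) N2.N1=(alive,v0) N2.N2=(alive,v0) N2.N3=(alive,v0)
Op 2: gossip N1<->N2 -> N1.N0=(alive,v0) N1.N1=(alive,v0) N1.N2=(alive,v0) N1.N3=(alive,v0) | N2.N0=(alive,v0) N2.N1=(alive,v0) N2.N2=(alive,v0) N2.N3=(alive,v0)
Op 3: N0 marks N2=alive -> (alive,v1)
Op 4: N0 marks N0=suspect -> (suspect,v1)
Op 5: N1 marks N1=alive -> (alive,v1)
Op 6: N1 marks N3=suspect -> (suspect,v1)
Op 7: gossip N0<->N1 -> N0.N0=(suspect,v1) N0.N1=(alive,v1) N0.N2=(alive,v1) N0.N3=(suspect,v1) | N1.N0=(suspect,v1) N1.N1=(alive,v1) N1.N2=(alive,v1) N1.N3=(suspect,v1)
Op 8: gossip N3<->N0 -> N3.N0=(suspect,v1) N3.N1=(alive,v1) N3.N2=(alive,v1) N3.N3=(suspect,v1) | N0.N0=(suspect,v1) N0.N1=(alive,v1) N0.N2=(alive,v1) N0.N3=(suspect,v1)
Op 9: gossip N1<->N0 -> N1.N0=(suspect,v1) N1.N1=(alive,v1) N1.N2=(alive,v1) N1.N3=(suspect,v1) | N0.N0=(suspect,v1) N0.N1=(alive,v1) N0.N2=(alive,v1) N0.N3=(suspect,v1)
Op 10: N0 marks N2=suspect -> (suspect,v2)
Op 11: N0 marks N1=alive -> (alive,v2)

Answer: suspect 2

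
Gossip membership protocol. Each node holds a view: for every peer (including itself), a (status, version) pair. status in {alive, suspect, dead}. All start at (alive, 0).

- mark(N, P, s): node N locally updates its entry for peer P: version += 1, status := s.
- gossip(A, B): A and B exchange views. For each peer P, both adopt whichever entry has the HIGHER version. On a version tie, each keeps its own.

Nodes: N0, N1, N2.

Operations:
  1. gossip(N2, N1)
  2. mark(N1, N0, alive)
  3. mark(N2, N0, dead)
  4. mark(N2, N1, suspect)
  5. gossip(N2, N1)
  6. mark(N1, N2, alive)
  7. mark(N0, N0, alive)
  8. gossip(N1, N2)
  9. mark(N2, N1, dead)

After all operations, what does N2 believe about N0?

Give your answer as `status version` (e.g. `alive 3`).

Op 1: gossip N2<->N1 -> N2.N0=(alive,v0) N2.N1=(alive,v0) N2.N2=(alive,v0) | N1.N0=(alive,v0) N1.N1=(alive,v0) N1.N2=(alive,v0)
Op 2: N1 marks N0=alive -> (alive,v1)
Op 3: N2 marks N0=dead -> (dead,v1)
Op 4: N2 marks N1=suspect -> (suspect,v1)
Op 5: gossip N2<->N1 -> N2.N0=(dead,v1) N2.N1=(suspect,v1) N2.N2=(alive,v0) | N1.N0=(alive,v1) N1.N1=(suspect,v1) N1.N2=(alive,v0)
Op 6: N1 marks N2=alive -> (alive,v1)
Op 7: N0 marks N0=alive -> (alive,v1)
Op 8: gossip N1<->N2 -> N1.N0=(alive,v1) N1.N1=(suspect,v1) N1.N2=(alive,v1) | N2.N0=(dead,v1) N2.N1=(suspect,v1) N2.N2=(alive,v1)
Op 9: N2 marks N1=dead -> (dead,v2)

Answer: dead 1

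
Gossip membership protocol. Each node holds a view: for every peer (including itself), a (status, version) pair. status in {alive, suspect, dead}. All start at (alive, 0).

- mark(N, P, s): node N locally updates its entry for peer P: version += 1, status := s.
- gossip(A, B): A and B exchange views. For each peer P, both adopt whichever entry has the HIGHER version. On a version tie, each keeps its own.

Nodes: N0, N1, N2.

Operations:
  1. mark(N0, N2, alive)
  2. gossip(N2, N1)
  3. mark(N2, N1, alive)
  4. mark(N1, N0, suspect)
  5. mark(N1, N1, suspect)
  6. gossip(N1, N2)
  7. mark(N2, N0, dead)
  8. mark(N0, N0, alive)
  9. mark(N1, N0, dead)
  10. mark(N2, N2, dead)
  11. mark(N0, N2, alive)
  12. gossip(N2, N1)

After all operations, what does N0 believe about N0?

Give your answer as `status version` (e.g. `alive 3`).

Answer: alive 1

Derivation:
Op 1: N0 marks N2=alive -> (alive,v1)
Op 2: gossip N2<->N1 -> N2.N0=(alive,v0) N2.N1=(alive,v0) N2.N2=(alive,v0) | N1.N0=(alive,v0) N1.N1=(alive,v0) N1.N2=(alive,v0)
Op 3: N2 marks N1=alive -> (alive,v1)
Op 4: N1 marks N0=suspect -> (suspect,v1)
Op 5: N1 marks N1=suspect -> (suspect,v1)
Op 6: gossip N1<->N2 -> N1.N0=(suspect,v1) N1.N1=(suspect,v1) N1.N2=(alive,v0) | N2.N0=(suspect,v1) N2.N1=(alive,v1) N2.N2=(alive,v0)
Op 7: N2 marks N0=dead -> (dead,v2)
Op 8: N0 marks N0=alive -> (alive,v1)
Op 9: N1 marks N0=dead -> (dead,v2)
Op 10: N2 marks N2=dead -> (dead,v1)
Op 11: N0 marks N2=alive -> (alive,v2)
Op 12: gossip N2<->N1 -> N2.N0=(dead,v2) N2.N1=(alive,v1) N2.N2=(dead,v1) | N1.N0=(dead,v2) N1.N1=(suspect,v1) N1.N2=(dead,v1)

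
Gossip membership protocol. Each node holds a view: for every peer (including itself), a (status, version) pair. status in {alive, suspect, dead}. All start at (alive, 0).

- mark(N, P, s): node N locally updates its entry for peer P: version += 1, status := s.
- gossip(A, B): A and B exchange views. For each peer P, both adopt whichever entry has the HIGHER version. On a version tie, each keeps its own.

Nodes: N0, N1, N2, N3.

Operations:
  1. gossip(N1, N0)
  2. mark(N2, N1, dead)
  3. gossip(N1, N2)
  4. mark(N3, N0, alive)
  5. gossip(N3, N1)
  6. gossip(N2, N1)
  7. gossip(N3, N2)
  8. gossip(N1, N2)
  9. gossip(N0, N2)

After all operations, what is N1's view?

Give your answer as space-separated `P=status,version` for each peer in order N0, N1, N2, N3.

Op 1: gossip N1<->N0 -> N1.N0=(alive,v0) N1.N1=(alive,v0) N1.N2=(alive,v0) N1.N3=(alive,v0) | N0.N0=(alive,v0) N0.N1=(alive,v0) N0.N2=(alive,v0) N0.N3=(alive,v0)
Op 2: N2 marks N1=dead -> (dead,v1)
Op 3: gossip N1<->N2 -> N1.N0=(alive,v0) N1.N1=(dead,v1) N1.N2=(alive,v0) N1.N3=(alive,v0) | N2.N0=(alive,v0) N2.N1=(dead,v1) N2.N2=(alive,v0) N2.N3=(alive,v0)
Op 4: N3 marks N0=alive -> (alive,v1)
Op 5: gossip N3<->N1 -> N3.N0=(alive,v1) N3.N1=(dead,v1) N3.N2=(alive,v0) N3.N3=(alive,v0) | N1.N0=(alive,v1) N1.N1=(dead,v1) N1.N2=(alive,v0) N1.N3=(alive,v0)
Op 6: gossip N2<->N1 -> N2.N0=(alive,v1) N2.N1=(dead,v1) N2.N2=(alive,v0) N2.N3=(alive,v0) | N1.N0=(alive,v1) N1.N1=(dead,v1) N1.N2=(alive,v0) N1.N3=(alive,v0)
Op 7: gossip N3<->N2 -> N3.N0=(alive,v1) N3.N1=(dead,v1) N3.N2=(alive,v0) N3.N3=(alive,v0) | N2.N0=(alive,v1) N2.N1=(dead,v1) N2.N2=(alive,v0) N2.N3=(alive,v0)
Op 8: gossip N1<->N2 -> N1.N0=(alive,v1) N1.N1=(dead,v1) N1.N2=(alive,v0) N1.N3=(alive,v0) | N2.N0=(alive,v1) N2.N1=(dead,v1) N2.N2=(alive,v0) N2.N3=(alive,v0)
Op 9: gossip N0<->N2 -> N0.N0=(alive,v1) N0.N1=(dead,v1) N0.N2=(alive,v0) N0.N3=(alive,v0) | N2.N0=(alive,v1) N2.N1=(dead,v1) N2.N2=(alive,v0) N2.N3=(alive,v0)

Answer: N0=alive,1 N1=dead,1 N2=alive,0 N3=alive,0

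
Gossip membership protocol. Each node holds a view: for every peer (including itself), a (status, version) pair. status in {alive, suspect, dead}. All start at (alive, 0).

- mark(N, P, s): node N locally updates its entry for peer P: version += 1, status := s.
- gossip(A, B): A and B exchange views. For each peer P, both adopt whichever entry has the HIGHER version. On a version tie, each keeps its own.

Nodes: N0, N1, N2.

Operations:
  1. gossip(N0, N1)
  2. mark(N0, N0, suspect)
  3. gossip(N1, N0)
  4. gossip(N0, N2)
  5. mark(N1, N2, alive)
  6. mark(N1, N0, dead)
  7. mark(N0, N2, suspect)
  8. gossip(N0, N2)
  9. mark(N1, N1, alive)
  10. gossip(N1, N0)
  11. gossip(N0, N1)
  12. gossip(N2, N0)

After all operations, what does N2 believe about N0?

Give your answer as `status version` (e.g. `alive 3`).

Op 1: gossip N0<->N1 -> N0.N0=(alive,v0) N0.N1=(alive,v0) N0.N2=(alive,v0) | N1.N0=(alive,v0) N1.N1=(alive,v0) N1.N2=(alive,v0)
Op 2: N0 marks N0=suspect -> (suspect,v1)
Op 3: gossip N1<->N0 -> N1.N0=(suspect,v1) N1.N1=(alive,v0) N1.N2=(alive,v0) | N0.N0=(suspect,v1) N0.N1=(alive,v0) N0.N2=(alive,v0)
Op 4: gossip N0<->N2 -> N0.N0=(suspect,v1) N0.N1=(alive,v0) N0.N2=(alive,v0) | N2.N0=(suspect,v1) N2.N1=(alive,v0) N2.N2=(alive,v0)
Op 5: N1 marks N2=alive -> (alive,v1)
Op 6: N1 marks N0=dead -> (dead,v2)
Op 7: N0 marks N2=suspect -> (suspect,v1)
Op 8: gossip N0<->N2 -> N0.N0=(suspect,v1) N0.N1=(alive,v0) N0.N2=(suspect,v1) | N2.N0=(suspect,v1) N2.N1=(alive,v0) N2.N2=(suspect,v1)
Op 9: N1 marks N1=alive -> (alive,v1)
Op 10: gossip N1<->N0 -> N1.N0=(dead,v2) N1.N1=(alive,v1) N1.N2=(alive,v1) | N0.N0=(dead,v2) N0.N1=(alive,v1) N0.N2=(suspect,v1)
Op 11: gossip N0<->N1 -> N0.N0=(dead,v2) N0.N1=(alive,v1) N0.N2=(suspect,v1) | N1.N0=(dead,v2) N1.N1=(alive,v1) N1.N2=(alive,v1)
Op 12: gossip N2<->N0 -> N2.N0=(dead,v2) N2.N1=(alive,v1) N2.N2=(suspect,v1) | N0.N0=(dead,v2) N0.N1=(alive,v1) N0.N2=(suspect,v1)

Answer: dead 2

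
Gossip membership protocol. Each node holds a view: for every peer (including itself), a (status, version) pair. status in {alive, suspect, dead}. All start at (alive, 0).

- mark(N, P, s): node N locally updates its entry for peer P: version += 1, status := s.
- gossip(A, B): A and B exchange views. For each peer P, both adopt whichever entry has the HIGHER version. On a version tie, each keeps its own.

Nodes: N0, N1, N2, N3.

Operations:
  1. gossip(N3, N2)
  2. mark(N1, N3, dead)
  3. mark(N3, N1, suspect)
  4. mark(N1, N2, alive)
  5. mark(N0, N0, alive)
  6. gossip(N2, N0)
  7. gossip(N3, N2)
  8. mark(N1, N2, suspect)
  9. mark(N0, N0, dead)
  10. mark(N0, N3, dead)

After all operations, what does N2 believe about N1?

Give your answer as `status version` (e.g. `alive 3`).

Answer: suspect 1

Derivation:
Op 1: gossip N3<->N2 -> N3.N0=(alive,v0) N3.N1=(alive,v0) N3.N2=(alive,v0) N3.N3=(alive,v0) | N2.N0=(alive,v0) N2.N1=(alive,v0) N2.N2=(alive,v0) N2.N3=(alive,v0)
Op 2: N1 marks N3=dead -> (dead,v1)
Op 3: N3 marks N1=suspect -> (suspect,v1)
Op 4: N1 marks N2=alive -> (alive,v1)
Op 5: N0 marks N0=alive -> (alive,v1)
Op 6: gossip N2<->N0 -> N2.N0=(alive,v1) N2.N1=(alive,v0) N2.N2=(alive,v0) N2.N3=(alive,v0) | N0.N0=(alive,v1) N0.N1=(alive,v0) N0.N2=(alive,v0) N0.N3=(alive,v0)
Op 7: gossip N3<->N2 -> N3.N0=(alive,v1) N3.N1=(suspect,v1) N3.N2=(alive,v0) N3.N3=(alive,v0) | N2.N0=(alive,v1) N2.N1=(suspect,v1) N2.N2=(alive,v0) N2.N3=(alive,v0)
Op 8: N1 marks N2=suspect -> (suspect,v2)
Op 9: N0 marks N0=dead -> (dead,v2)
Op 10: N0 marks N3=dead -> (dead,v1)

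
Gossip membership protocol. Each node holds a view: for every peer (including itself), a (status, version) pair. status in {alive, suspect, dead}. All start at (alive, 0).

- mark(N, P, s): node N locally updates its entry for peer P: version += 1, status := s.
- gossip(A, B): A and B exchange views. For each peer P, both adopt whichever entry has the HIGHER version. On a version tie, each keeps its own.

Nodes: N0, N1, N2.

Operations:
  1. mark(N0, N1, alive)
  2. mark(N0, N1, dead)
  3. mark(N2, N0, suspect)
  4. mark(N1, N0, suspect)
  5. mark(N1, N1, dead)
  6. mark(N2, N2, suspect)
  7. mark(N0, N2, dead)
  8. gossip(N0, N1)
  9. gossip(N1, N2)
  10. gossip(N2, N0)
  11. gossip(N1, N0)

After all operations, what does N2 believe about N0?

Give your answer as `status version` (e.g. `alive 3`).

Answer: suspect 1

Derivation:
Op 1: N0 marks N1=alive -> (alive,v1)
Op 2: N0 marks N1=dead -> (dead,v2)
Op 3: N2 marks N0=suspect -> (suspect,v1)
Op 4: N1 marks N0=suspect -> (suspect,v1)
Op 5: N1 marks N1=dead -> (dead,v1)
Op 6: N2 marks N2=suspect -> (suspect,v1)
Op 7: N0 marks N2=dead -> (dead,v1)
Op 8: gossip N0<->N1 -> N0.N0=(suspect,v1) N0.N1=(dead,v2) N0.N2=(dead,v1) | N1.N0=(suspect,v1) N1.N1=(dead,v2) N1.N2=(dead,v1)
Op 9: gossip N1<->N2 -> N1.N0=(suspect,v1) N1.N1=(dead,v2) N1.N2=(dead,v1) | N2.N0=(suspect,v1) N2.N1=(dead,v2) N2.N2=(suspect,v1)
Op 10: gossip N2<->N0 -> N2.N0=(suspect,v1) N2.N1=(dead,v2) N2.N2=(suspect,v1) | N0.N0=(suspect,v1) N0.N1=(dead,v2) N0.N2=(dead,v1)
Op 11: gossip N1<->N0 -> N1.N0=(suspect,v1) N1.N1=(dead,v2) N1.N2=(dead,v1) | N0.N0=(suspect,v1) N0.N1=(dead,v2) N0.N2=(dead,v1)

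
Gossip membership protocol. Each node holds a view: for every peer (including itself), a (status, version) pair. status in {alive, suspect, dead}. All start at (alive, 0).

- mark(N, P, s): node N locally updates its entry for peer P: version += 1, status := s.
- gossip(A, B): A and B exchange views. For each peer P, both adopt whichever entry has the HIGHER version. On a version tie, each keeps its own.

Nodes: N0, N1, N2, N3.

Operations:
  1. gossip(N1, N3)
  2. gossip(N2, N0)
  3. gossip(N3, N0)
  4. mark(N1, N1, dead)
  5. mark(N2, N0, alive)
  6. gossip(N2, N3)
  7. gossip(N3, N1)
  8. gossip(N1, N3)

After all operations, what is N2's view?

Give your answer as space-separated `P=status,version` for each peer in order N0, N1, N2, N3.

Answer: N0=alive,1 N1=alive,0 N2=alive,0 N3=alive,0

Derivation:
Op 1: gossip N1<->N3 -> N1.N0=(alive,v0) N1.N1=(alive,v0) N1.N2=(alive,v0) N1.N3=(alive,v0) | N3.N0=(alive,v0) N3.N1=(alive,v0) N3.N2=(alive,v0) N3.N3=(alive,v0)
Op 2: gossip N2<->N0 -> N2.N0=(alive,v0) N2.N1=(alive,v0) N2.N2=(alive,v0) N2.N3=(alive,v0) | N0.N0=(alive,v0) N0.N1=(alive,v0) N0.N2=(alive,v0) N0.N3=(alive,v0)
Op 3: gossip N3<->N0 -> N3.N0=(alive,v0) N3.N1=(alive,v0) N3.N2=(alive,v0) N3.N3=(alive,v0) | N0.N0=(alive,v0) N0.N1=(alive,v0) N0.N2=(alive,v0) N0.N3=(alive,v0)
Op 4: N1 marks N1=dead -> (dead,v1)
Op 5: N2 marks N0=alive -> (alive,v1)
Op 6: gossip N2<->N3 -> N2.N0=(alive,v1) N2.N1=(alive,v0) N2.N2=(alive,v0) N2.N3=(alive,v0) | N3.N0=(alive,v1) N3.N1=(alive,v0) N3.N2=(alive,v0) N3.N3=(alive,v0)
Op 7: gossip N3<->N1 -> N3.N0=(alive,v1) N3.N1=(dead,v1) N3.N2=(alive,v0) N3.N3=(alive,v0) | N1.N0=(alive,v1) N1.N1=(dead,v1) N1.N2=(alive,v0) N1.N3=(alive,v0)
Op 8: gossip N1<->N3 -> N1.N0=(alive,v1) N1.N1=(dead,v1) N1.N2=(alive,v0) N1.N3=(alive,v0) | N3.N0=(alive,v1) N3.N1=(dead,v1) N3.N2=(alive,v0) N3.N3=(alive,v0)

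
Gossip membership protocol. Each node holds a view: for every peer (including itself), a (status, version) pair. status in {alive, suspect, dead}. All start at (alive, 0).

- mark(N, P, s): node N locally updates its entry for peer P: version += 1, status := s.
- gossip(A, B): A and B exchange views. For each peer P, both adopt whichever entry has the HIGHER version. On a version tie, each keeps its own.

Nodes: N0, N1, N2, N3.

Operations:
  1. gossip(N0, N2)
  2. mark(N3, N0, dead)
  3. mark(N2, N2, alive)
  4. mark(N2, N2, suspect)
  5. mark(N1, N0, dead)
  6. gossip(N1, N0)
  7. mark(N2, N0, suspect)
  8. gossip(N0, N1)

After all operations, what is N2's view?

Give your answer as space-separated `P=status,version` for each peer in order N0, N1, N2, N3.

Op 1: gossip N0<->N2 -> N0.N0=(alive,v0) N0.N1=(alive,v0) N0.N2=(alive,v0) N0.N3=(alive,v0) | N2.N0=(alive,v0) N2.N1=(alive,v0) N2.N2=(alive,v0) N2.N3=(alive,v0)
Op 2: N3 marks N0=dead -> (dead,v1)
Op 3: N2 marks N2=alive -> (alive,v1)
Op 4: N2 marks N2=suspect -> (suspect,v2)
Op 5: N1 marks N0=dead -> (dead,v1)
Op 6: gossip N1<->N0 -> N1.N0=(dead,v1) N1.N1=(alive,v0) N1.N2=(alive,v0) N1.N3=(alive,v0) | N0.N0=(dead,v1) N0.N1=(alive,v0) N0.N2=(alive,v0) N0.N3=(alive,v0)
Op 7: N2 marks N0=suspect -> (suspect,v1)
Op 8: gossip N0<->N1 -> N0.N0=(dead,v1) N0.N1=(alive,v0) N0.N2=(alive,v0) N0.N3=(alive,v0) | N1.N0=(dead,v1) N1.N1=(alive,v0) N1.N2=(alive,v0) N1.N3=(alive,v0)

Answer: N0=suspect,1 N1=alive,0 N2=suspect,2 N3=alive,0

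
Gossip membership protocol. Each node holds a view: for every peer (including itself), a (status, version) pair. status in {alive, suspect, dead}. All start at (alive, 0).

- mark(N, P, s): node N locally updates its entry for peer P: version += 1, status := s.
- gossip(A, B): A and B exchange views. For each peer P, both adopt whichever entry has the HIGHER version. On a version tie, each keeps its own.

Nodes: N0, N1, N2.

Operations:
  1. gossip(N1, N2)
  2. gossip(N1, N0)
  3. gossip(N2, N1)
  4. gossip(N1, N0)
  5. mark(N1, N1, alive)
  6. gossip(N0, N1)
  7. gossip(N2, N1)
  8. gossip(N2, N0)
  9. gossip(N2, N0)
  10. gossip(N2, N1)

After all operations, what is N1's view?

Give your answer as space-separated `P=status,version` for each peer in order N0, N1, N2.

Op 1: gossip N1<->N2 -> N1.N0=(alive,v0) N1.N1=(alive,v0) N1.N2=(alive,v0) | N2.N0=(alive,v0) N2.N1=(alive,v0) N2.N2=(alive,v0)
Op 2: gossip N1<->N0 -> N1.N0=(alive,v0) N1.N1=(alive,v0) N1.N2=(alive,v0) | N0.N0=(alive,v0) N0.N1=(alive,v0) N0.N2=(alive,v0)
Op 3: gossip N2<->N1 -> N2.N0=(alive,v0) N2.N1=(alive,v0) N2.N2=(alive,v0) | N1.N0=(alive,v0) N1.N1=(alive,v0) N1.N2=(alive,v0)
Op 4: gossip N1<->N0 -> N1.N0=(alive,v0) N1.N1=(alive,v0) N1.N2=(alive,v0) | N0.N0=(alive,v0) N0.N1=(alive,v0) N0.N2=(alive,v0)
Op 5: N1 marks N1=alive -> (alive,v1)
Op 6: gossip N0<->N1 -> N0.N0=(alive,v0) N0.N1=(alive,v1) N0.N2=(alive,v0) | N1.N0=(alive,v0) N1.N1=(alive,v1) N1.N2=(alive,v0)
Op 7: gossip N2<->N1 -> N2.N0=(alive,v0) N2.N1=(alive,v1) N2.N2=(alive,v0) | N1.N0=(alive,v0) N1.N1=(alive,v1) N1.N2=(alive,v0)
Op 8: gossip N2<->N0 -> N2.N0=(alive,v0) N2.N1=(alive,v1) N2.N2=(alive,v0) | N0.N0=(alive,v0) N0.N1=(alive,v1) N0.N2=(alive,v0)
Op 9: gossip N2<->N0 -> N2.N0=(alive,v0) N2.N1=(alive,v1) N2.N2=(alive,v0) | N0.N0=(alive,v0) N0.N1=(alive,v1) N0.N2=(alive,v0)
Op 10: gossip N2<->N1 -> N2.N0=(alive,v0) N2.N1=(alive,v1) N2.N2=(alive,v0) | N1.N0=(alive,v0) N1.N1=(alive,v1) N1.N2=(alive,v0)

Answer: N0=alive,0 N1=alive,1 N2=alive,0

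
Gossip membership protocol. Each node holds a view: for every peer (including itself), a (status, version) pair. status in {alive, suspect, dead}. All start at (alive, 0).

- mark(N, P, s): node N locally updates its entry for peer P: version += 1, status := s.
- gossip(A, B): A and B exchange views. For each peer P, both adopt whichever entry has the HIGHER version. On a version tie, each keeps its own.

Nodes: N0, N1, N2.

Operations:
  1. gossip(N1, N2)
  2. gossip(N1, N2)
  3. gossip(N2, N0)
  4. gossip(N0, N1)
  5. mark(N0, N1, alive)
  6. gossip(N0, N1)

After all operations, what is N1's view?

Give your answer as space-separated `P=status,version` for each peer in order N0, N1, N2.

Answer: N0=alive,0 N1=alive,1 N2=alive,0

Derivation:
Op 1: gossip N1<->N2 -> N1.N0=(alive,v0) N1.N1=(alive,v0) N1.N2=(alive,v0) | N2.N0=(alive,v0) N2.N1=(alive,v0) N2.N2=(alive,v0)
Op 2: gossip N1<->N2 -> N1.N0=(alive,v0) N1.N1=(alive,v0) N1.N2=(alive,v0) | N2.N0=(alive,v0) N2.N1=(alive,v0) N2.N2=(alive,v0)
Op 3: gossip N2<->N0 -> N2.N0=(alive,v0) N2.N1=(alive,v0) N2.N2=(alive,v0) | N0.N0=(alive,v0) N0.N1=(alive,v0) N0.N2=(alive,v0)
Op 4: gossip N0<->N1 -> N0.N0=(alive,v0) N0.N1=(alive,v0) N0.N2=(alive,v0) | N1.N0=(alive,v0) N1.N1=(alive,v0) N1.N2=(alive,v0)
Op 5: N0 marks N1=alive -> (alive,v1)
Op 6: gossip N0<->N1 -> N0.N0=(alive,v0) N0.N1=(alive,v1) N0.N2=(alive,v0) | N1.N0=(alive,v0) N1.N1=(alive,v1) N1.N2=(alive,v0)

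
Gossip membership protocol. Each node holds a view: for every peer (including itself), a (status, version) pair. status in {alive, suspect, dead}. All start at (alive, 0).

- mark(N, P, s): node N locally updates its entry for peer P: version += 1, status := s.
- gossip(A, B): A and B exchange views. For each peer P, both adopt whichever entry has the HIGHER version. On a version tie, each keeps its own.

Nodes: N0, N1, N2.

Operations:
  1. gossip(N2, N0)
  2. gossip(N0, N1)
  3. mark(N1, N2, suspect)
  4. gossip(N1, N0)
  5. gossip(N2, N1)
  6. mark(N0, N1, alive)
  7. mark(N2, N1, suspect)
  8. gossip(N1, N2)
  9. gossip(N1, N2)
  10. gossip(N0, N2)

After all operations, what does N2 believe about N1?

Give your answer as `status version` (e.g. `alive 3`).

Answer: suspect 1

Derivation:
Op 1: gossip N2<->N0 -> N2.N0=(alive,v0) N2.N1=(alive,v0) N2.N2=(alive,v0) | N0.N0=(alive,v0) N0.N1=(alive,v0) N0.N2=(alive,v0)
Op 2: gossip N0<->N1 -> N0.N0=(alive,v0) N0.N1=(alive,v0) N0.N2=(alive,v0) | N1.N0=(alive,v0) N1.N1=(alive,v0) N1.N2=(alive,v0)
Op 3: N1 marks N2=suspect -> (suspect,v1)
Op 4: gossip N1<->N0 -> N1.N0=(alive,v0) N1.N1=(alive,v0) N1.N2=(suspect,v1) | N0.N0=(alive,v0) N0.N1=(alive,v0) N0.N2=(suspect,v1)
Op 5: gossip N2<->N1 -> N2.N0=(alive,v0) N2.N1=(alive,v0) N2.N2=(suspect,v1) | N1.N0=(alive,v0) N1.N1=(alive,v0) N1.N2=(suspect,v1)
Op 6: N0 marks N1=alive -> (alive,v1)
Op 7: N2 marks N1=suspect -> (suspect,v1)
Op 8: gossip N1<->N2 -> N1.N0=(alive,v0) N1.N1=(suspect,v1) N1.N2=(suspect,v1) | N2.N0=(alive,v0) N2.N1=(suspect,v1) N2.N2=(suspect,v1)
Op 9: gossip N1<->N2 -> N1.N0=(alive,v0) N1.N1=(suspect,v1) N1.N2=(suspect,v1) | N2.N0=(alive,v0) N2.N1=(suspect,v1) N2.N2=(suspect,v1)
Op 10: gossip N0<->N2 -> N0.N0=(alive,v0) N0.N1=(alive,v1) N0.N2=(suspect,v1) | N2.N0=(alive,v0) N2.N1=(suspect,v1) N2.N2=(suspect,v1)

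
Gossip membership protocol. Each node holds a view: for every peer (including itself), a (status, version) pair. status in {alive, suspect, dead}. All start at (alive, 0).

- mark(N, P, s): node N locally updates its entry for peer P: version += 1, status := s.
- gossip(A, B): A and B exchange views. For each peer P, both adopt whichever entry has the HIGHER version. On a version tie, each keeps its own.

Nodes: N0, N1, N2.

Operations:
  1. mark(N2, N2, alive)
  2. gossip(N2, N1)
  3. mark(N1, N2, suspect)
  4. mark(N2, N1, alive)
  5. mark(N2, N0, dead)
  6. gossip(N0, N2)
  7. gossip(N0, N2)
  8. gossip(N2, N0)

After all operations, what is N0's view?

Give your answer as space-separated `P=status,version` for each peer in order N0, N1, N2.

Op 1: N2 marks N2=alive -> (alive,v1)
Op 2: gossip N2<->N1 -> N2.N0=(alive,v0) N2.N1=(alive,v0) N2.N2=(alive,v1) | N1.N0=(alive,v0) N1.N1=(alive,v0) N1.N2=(alive,v1)
Op 3: N1 marks N2=suspect -> (suspect,v2)
Op 4: N2 marks N1=alive -> (alive,v1)
Op 5: N2 marks N0=dead -> (dead,v1)
Op 6: gossip N0<->N2 -> N0.N0=(dead,v1) N0.N1=(alive,v1) N0.N2=(alive,v1) | N2.N0=(dead,v1) N2.N1=(alive,v1) N2.N2=(alive,v1)
Op 7: gossip N0<->N2 -> N0.N0=(dead,v1) N0.N1=(alive,v1) N0.N2=(alive,v1) | N2.N0=(dead,v1) N2.N1=(alive,v1) N2.N2=(alive,v1)
Op 8: gossip N2<->N0 -> N2.N0=(dead,v1) N2.N1=(alive,v1) N2.N2=(alive,v1) | N0.N0=(dead,v1) N0.N1=(alive,v1) N0.N2=(alive,v1)

Answer: N0=dead,1 N1=alive,1 N2=alive,1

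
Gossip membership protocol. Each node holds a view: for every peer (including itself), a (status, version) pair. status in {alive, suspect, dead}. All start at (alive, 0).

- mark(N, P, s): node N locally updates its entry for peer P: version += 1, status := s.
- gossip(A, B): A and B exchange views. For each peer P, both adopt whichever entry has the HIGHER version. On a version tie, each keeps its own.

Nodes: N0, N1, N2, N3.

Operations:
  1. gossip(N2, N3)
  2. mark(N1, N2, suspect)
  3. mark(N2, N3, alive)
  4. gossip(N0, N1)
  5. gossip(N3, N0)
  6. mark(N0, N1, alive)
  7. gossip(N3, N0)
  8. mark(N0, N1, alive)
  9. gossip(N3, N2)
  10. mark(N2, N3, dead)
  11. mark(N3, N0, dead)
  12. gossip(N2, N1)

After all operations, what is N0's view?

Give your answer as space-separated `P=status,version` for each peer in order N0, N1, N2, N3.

Answer: N0=alive,0 N1=alive,2 N2=suspect,1 N3=alive,0

Derivation:
Op 1: gossip N2<->N3 -> N2.N0=(alive,v0) N2.N1=(alive,v0) N2.N2=(alive,v0) N2.N3=(alive,v0) | N3.N0=(alive,v0) N3.N1=(alive,v0) N3.N2=(alive,v0) N3.N3=(alive,v0)
Op 2: N1 marks N2=suspect -> (suspect,v1)
Op 3: N2 marks N3=alive -> (alive,v1)
Op 4: gossip N0<->N1 -> N0.N0=(alive,v0) N0.N1=(alive,v0) N0.N2=(suspect,v1) N0.N3=(alive,v0) | N1.N0=(alive,v0) N1.N1=(alive,v0) N1.N2=(suspect,v1) N1.N3=(alive,v0)
Op 5: gossip N3<->N0 -> N3.N0=(alive,v0) N3.N1=(alive,v0) N3.N2=(suspect,v1) N3.N3=(alive,v0) | N0.N0=(alive,v0) N0.N1=(alive,v0) N0.N2=(suspect,v1) N0.N3=(alive,v0)
Op 6: N0 marks N1=alive -> (alive,v1)
Op 7: gossip N3<->N0 -> N3.N0=(alive,v0) N3.N1=(alive,v1) N3.N2=(suspect,v1) N3.N3=(alive,v0) | N0.N0=(alive,v0) N0.N1=(alive,v1) N0.N2=(suspect,v1) N0.N3=(alive,v0)
Op 8: N0 marks N1=alive -> (alive,v2)
Op 9: gossip N3<->N2 -> N3.N0=(alive,v0) N3.N1=(alive,v1) N3.N2=(suspect,v1) N3.N3=(alive,v1) | N2.N0=(alive,v0) N2.N1=(alive,v1) N2.N2=(suspect,v1) N2.N3=(alive,v1)
Op 10: N2 marks N3=dead -> (dead,v2)
Op 11: N3 marks N0=dead -> (dead,v1)
Op 12: gossip N2<->N1 -> N2.N0=(alive,v0) N2.N1=(alive,v1) N2.N2=(suspect,v1) N2.N3=(dead,v2) | N1.N0=(alive,v0) N1.N1=(alive,v1) N1.N2=(suspect,v1) N1.N3=(dead,v2)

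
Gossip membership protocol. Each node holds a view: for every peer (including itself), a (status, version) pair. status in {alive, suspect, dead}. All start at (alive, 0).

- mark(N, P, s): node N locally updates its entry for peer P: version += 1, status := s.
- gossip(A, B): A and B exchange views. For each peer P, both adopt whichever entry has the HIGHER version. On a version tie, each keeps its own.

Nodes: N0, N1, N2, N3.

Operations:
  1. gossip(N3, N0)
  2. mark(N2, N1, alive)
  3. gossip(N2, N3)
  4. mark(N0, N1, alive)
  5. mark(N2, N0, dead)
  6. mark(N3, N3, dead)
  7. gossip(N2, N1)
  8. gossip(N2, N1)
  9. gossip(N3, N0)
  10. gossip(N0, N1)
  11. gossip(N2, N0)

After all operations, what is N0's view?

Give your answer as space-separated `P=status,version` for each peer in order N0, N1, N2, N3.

Answer: N0=dead,1 N1=alive,1 N2=alive,0 N3=dead,1

Derivation:
Op 1: gossip N3<->N0 -> N3.N0=(alive,v0) N3.N1=(alive,v0) N3.N2=(alive,v0) N3.N3=(alive,v0) | N0.N0=(alive,v0) N0.N1=(alive,v0) N0.N2=(alive,v0) N0.N3=(alive,v0)
Op 2: N2 marks N1=alive -> (alive,v1)
Op 3: gossip N2<->N3 -> N2.N0=(alive,v0) N2.N1=(alive,v1) N2.N2=(alive,v0) N2.N3=(alive,v0) | N3.N0=(alive,v0) N3.N1=(alive,v1) N3.N2=(alive,v0) N3.N3=(alive,v0)
Op 4: N0 marks N1=alive -> (alive,v1)
Op 5: N2 marks N0=dead -> (dead,v1)
Op 6: N3 marks N3=dead -> (dead,v1)
Op 7: gossip N2<->N1 -> N2.N0=(dead,v1) N2.N1=(alive,v1) N2.N2=(alive,v0) N2.N3=(alive,v0) | N1.N0=(dead,v1) N1.N1=(alive,v1) N1.N2=(alive,v0) N1.N3=(alive,v0)
Op 8: gossip N2<->N1 -> N2.N0=(dead,v1) N2.N1=(alive,v1) N2.N2=(alive,v0) N2.N3=(alive,v0) | N1.N0=(dead,v1) N1.N1=(alive,v1) N1.N2=(alive,v0) N1.N3=(alive,v0)
Op 9: gossip N3<->N0 -> N3.N0=(alive,v0) N3.N1=(alive,v1) N3.N2=(alive,v0) N3.N3=(dead,v1) | N0.N0=(alive,v0) N0.N1=(alive,v1) N0.N2=(alive,v0) N0.N3=(dead,v1)
Op 10: gossip N0<->N1 -> N0.N0=(dead,v1) N0.N1=(alive,v1) N0.N2=(alive,v0) N0.N3=(dead,v1) | N1.N0=(dead,v1) N1.N1=(alive,v1) N1.N2=(alive,v0) N1.N3=(dead,v1)
Op 11: gossip N2<->N0 -> N2.N0=(dead,v1) N2.N1=(alive,v1) N2.N2=(alive,v0) N2.N3=(dead,v1) | N0.N0=(dead,v1) N0.N1=(alive,v1) N0.N2=(alive,v0) N0.N3=(dead,v1)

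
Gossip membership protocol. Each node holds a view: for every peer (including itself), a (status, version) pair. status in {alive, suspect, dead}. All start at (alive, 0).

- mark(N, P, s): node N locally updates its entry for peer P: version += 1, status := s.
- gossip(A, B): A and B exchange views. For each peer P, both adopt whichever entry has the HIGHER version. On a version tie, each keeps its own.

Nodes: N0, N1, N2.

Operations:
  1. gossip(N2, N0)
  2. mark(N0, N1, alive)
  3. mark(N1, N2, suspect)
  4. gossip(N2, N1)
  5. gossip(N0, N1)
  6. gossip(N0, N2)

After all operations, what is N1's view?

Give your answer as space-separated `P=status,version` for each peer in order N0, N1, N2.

Op 1: gossip N2<->N0 -> N2.N0=(alive,v0) N2.N1=(alive,v0) N2.N2=(alive,v0) | N0.N0=(alive,v0) N0.N1=(alive,v0) N0.N2=(alive,v0)
Op 2: N0 marks N1=alive -> (alive,v1)
Op 3: N1 marks N2=suspect -> (suspect,v1)
Op 4: gossip N2<->N1 -> N2.N0=(alive,v0) N2.N1=(alive,v0) N2.N2=(suspect,v1) | N1.N0=(alive,v0) N1.N1=(alive,v0) N1.N2=(suspect,v1)
Op 5: gossip N0<->N1 -> N0.N0=(alive,v0) N0.N1=(alive,v1) N0.N2=(suspect,v1) | N1.N0=(alive,v0) N1.N1=(alive,v1) N1.N2=(suspect,v1)
Op 6: gossip N0<->N2 -> N0.N0=(alive,v0) N0.N1=(alive,v1) N0.N2=(suspect,v1) | N2.N0=(alive,v0) N2.N1=(alive,v1) N2.N2=(suspect,v1)

Answer: N0=alive,0 N1=alive,1 N2=suspect,1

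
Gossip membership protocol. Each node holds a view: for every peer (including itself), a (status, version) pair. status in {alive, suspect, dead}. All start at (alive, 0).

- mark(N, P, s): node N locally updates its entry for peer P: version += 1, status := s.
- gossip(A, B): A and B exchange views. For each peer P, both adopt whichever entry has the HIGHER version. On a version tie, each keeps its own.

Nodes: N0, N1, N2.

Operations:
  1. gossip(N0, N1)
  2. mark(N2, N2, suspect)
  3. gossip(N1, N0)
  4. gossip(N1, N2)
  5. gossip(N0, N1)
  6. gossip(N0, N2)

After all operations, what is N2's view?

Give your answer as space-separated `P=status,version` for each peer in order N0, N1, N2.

Op 1: gossip N0<->N1 -> N0.N0=(alive,v0) N0.N1=(alive,v0) N0.N2=(alive,v0) | N1.N0=(alive,v0) N1.N1=(alive,v0) N1.N2=(alive,v0)
Op 2: N2 marks N2=suspect -> (suspect,v1)
Op 3: gossip N1<->N0 -> N1.N0=(alive,v0) N1.N1=(alive,v0) N1.N2=(alive,v0) | N0.N0=(alive,v0) N0.N1=(alive,v0) N0.N2=(alive,v0)
Op 4: gossip N1<->N2 -> N1.N0=(alive,v0) N1.N1=(alive,v0) N1.N2=(suspect,v1) | N2.N0=(alive,v0) N2.N1=(alive,v0) N2.N2=(suspect,v1)
Op 5: gossip N0<->N1 -> N0.N0=(alive,v0) N0.N1=(alive,v0) N0.N2=(suspect,v1) | N1.N0=(alive,v0) N1.N1=(alive,v0) N1.N2=(suspect,v1)
Op 6: gossip N0<->N2 -> N0.N0=(alive,v0) N0.N1=(alive,v0) N0.N2=(suspect,v1) | N2.N0=(alive,v0) N2.N1=(alive,v0) N2.N2=(suspect,v1)

Answer: N0=alive,0 N1=alive,0 N2=suspect,1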